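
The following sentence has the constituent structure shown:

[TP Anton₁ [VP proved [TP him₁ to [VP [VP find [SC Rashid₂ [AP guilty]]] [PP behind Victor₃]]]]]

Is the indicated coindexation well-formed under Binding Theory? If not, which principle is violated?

The two coindexed NPs are *Anton₁* and *him₁*.
*him₁* is a pronoun. Its binding domain is the matrix TP, whose subject is Anton₁.
*Anton₁* c-commands it within that domain and carries the same index.
The pronoun is locally bound → Principle B violation.

Principle B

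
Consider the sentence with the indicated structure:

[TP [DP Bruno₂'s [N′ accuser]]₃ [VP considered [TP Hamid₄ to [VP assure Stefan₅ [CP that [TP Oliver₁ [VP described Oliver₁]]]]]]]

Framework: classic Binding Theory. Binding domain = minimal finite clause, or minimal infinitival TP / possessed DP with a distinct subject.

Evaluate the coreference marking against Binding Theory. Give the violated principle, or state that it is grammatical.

Principle C

The two coindexed NPs are *Oliver₁* (the higher occurrence) and *Oliver₁* (the lower occurrence).
*Oliver₁* (the lower occurrence) is an R-expression. Principle C requires it to be free everywhere.
*Oliver₁* (the higher occurrence) c-commands it and carries the same index.
The R-expression is bound → Principle C violation.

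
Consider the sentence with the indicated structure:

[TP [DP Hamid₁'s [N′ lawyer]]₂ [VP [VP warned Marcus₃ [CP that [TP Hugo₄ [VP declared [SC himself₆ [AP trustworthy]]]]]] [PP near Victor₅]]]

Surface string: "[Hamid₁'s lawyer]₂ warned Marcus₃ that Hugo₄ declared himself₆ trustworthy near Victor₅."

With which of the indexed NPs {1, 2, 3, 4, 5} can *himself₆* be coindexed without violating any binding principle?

*himself* is an anaphor, so Principle A applies: it must be bound in its binding domain.
Binding domain of *himself₆*: the embedded TP, whose subject is Hugo₄.
*Hamid₁* does not c-command the anaphor → cannot bind it.
*[Hamid₁'s lawyer]₂* c-commands the anaphor but is outside its binding domain → cannot satisfy Principle A.
*Marcus₃* c-commands the anaphor but is outside its binding domain → cannot satisfy Principle A.
*Hugo₄* c-commands the anaphor within its binding domain → licit binder.
*Victor₅* does not c-command the anaphor → cannot bind it.

{4}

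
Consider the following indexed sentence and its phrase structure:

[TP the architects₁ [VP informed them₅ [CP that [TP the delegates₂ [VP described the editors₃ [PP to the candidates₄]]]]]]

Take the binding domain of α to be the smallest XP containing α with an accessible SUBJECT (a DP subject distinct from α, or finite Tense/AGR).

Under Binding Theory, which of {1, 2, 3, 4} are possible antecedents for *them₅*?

none

*them* is a pronoun, so Principle B applies: it must be free in its binding domain.
Binding domain of *them₅*: the matrix TP, whose subject is the architects₁.
*the architects₁* c-commands the pronoun within its binding domain → coindexation would violate Principle B.
*the delegates₂*: the pronoun c-commands this R-expression → coindexation would violate Principle C on *the delegates₂*.
*the editors₃*: the pronoun c-commands this R-expression → coindexation would violate Principle C on *the editors₃*.
*the candidates₄*: the pronoun c-commands this R-expression → coindexation would violate Principle C on *the candidates₄*.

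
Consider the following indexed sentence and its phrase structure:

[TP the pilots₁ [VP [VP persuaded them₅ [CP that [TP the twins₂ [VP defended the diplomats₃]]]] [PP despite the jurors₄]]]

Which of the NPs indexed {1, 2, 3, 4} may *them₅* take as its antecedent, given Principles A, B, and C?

{4}

*them* is a pronoun, so Principle B applies: it must be free in its binding domain.
Binding domain of *them₅*: the matrix TP, whose subject is the pilots₁.
*the pilots₁* c-commands the pronoun within its binding domain → coindexation would violate Principle B.
*the twins₂*: the pronoun c-commands this R-expression → coindexation would violate Principle C on *the twins₂*.
*the diplomats₃*: the pronoun c-commands this R-expression → coindexation would violate Principle C on *the diplomats₃*.
*the jurors₄* and the pronoun do not c-command one another → neither Principle B nor Principle C is at stake; coindexation permitted.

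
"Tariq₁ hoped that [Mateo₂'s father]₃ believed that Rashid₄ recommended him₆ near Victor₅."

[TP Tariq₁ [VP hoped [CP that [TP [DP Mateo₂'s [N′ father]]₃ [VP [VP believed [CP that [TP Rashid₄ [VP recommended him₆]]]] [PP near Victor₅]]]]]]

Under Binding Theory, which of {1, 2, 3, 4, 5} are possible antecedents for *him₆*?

{1, 2, 3, 5}

*him* is a pronoun, so Principle B applies: it must be free in its binding domain.
Binding domain of *him₆*: the embedded TP, whose subject is Rashid₄.
*Tariq₁* c-commands the pronoun but from outside its binding domain, and is not c-commanded by it → coindexation permitted.
*Mateo₂* and the pronoun do not c-command one another → neither Principle B nor Principle C is at stake; coindexation permitted.
*[Mateo₂'s father]₃* c-commands the pronoun but from outside its binding domain, and is not c-commanded by it → coindexation permitted.
*Rashid₄* c-commands the pronoun within its binding domain → coindexation would violate Principle B.
*Victor₅* and the pronoun do not c-command one another → neither Principle B nor Principle C is at stake; coindexation permitted.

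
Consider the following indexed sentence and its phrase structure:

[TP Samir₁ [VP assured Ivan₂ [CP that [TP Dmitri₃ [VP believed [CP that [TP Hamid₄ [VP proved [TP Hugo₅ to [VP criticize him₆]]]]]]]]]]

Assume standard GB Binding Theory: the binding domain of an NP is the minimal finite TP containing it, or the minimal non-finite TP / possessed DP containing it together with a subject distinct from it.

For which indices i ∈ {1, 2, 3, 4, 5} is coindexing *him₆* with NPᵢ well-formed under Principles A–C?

*him* is a pronoun, so Principle B applies: it must be free in its binding domain.
Binding domain of *him₆*: the embedded TP, whose subject is Hugo₅.
*Samir₁* c-commands the pronoun but from outside its binding domain, and is not c-commanded by it → coindexation permitted.
*Ivan₂* c-commands the pronoun but from outside its binding domain, and is not c-commanded by it → coindexation permitted.
*Dmitri₃* c-commands the pronoun but from outside its binding domain, and is not c-commanded by it → coindexation permitted.
*Hamid₄* c-commands the pronoun but from outside its binding domain, and is not c-commanded by it → coindexation permitted.
*Hugo₅* c-commands the pronoun within its binding domain → coindexation would violate Principle B.

{1, 2, 3, 4}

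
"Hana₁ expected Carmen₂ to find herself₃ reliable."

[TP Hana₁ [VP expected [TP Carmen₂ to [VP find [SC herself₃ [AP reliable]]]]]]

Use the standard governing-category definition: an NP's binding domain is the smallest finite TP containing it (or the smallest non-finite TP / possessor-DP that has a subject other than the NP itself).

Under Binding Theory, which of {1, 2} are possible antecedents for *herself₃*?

*herself* is an anaphor, so Principle A applies: it must be bound in its binding domain.
Binding domain of *herself₃*: the embedded TP, whose subject is Carmen₂.
*Hana₁* c-commands the anaphor but is outside its binding domain → cannot satisfy Principle A.
*Carmen₂* c-commands the anaphor within its binding domain → licit binder.

{2}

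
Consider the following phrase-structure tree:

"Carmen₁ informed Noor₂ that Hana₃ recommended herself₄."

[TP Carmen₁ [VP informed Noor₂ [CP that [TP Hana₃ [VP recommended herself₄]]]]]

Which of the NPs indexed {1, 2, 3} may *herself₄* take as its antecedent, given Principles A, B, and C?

{3}

*herself* is an anaphor, so Principle A applies: it must be bound in its binding domain.
Binding domain of *herself₄*: the embedded TP, whose subject is Hana₃.
*Carmen₁* c-commands the anaphor but is outside its binding domain → cannot satisfy Principle A.
*Noor₂* c-commands the anaphor but is outside its binding domain → cannot satisfy Principle A.
*Hana₃* c-commands the anaphor within its binding domain → licit binder.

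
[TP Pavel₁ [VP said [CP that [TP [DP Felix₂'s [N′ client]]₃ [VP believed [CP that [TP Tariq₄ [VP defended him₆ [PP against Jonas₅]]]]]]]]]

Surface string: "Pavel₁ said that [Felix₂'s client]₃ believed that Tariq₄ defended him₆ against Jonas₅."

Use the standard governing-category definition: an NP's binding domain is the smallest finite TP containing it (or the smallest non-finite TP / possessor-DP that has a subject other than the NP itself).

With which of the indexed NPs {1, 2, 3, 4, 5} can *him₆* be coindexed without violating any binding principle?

{1, 2, 3}

*him* is a pronoun, so Principle B applies: it must be free in its binding domain.
Binding domain of *him₆*: the embedded TP, whose subject is Tariq₄.
*Pavel₁* c-commands the pronoun but from outside its binding domain, and is not c-commanded by it → coindexation permitted.
*Felix₂* and the pronoun do not c-command one another → neither Principle B nor Principle C is at stake; coindexation permitted.
*[Felix₂'s client]₃* c-commands the pronoun but from outside its binding domain, and is not c-commanded by it → coindexation permitted.
*Tariq₄* c-commands the pronoun within its binding domain → coindexation would violate Principle B.
*Jonas₅*: the pronoun c-commands this R-expression → coindexation would violate Principle C on *Jonas₅*.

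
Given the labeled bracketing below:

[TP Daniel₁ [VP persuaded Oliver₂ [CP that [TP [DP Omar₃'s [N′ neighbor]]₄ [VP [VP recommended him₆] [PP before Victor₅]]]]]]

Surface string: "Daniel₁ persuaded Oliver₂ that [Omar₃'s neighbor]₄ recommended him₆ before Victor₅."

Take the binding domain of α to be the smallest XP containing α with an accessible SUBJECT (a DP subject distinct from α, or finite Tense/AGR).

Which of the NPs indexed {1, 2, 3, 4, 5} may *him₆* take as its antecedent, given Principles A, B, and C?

{1, 2, 3, 5}

*him* is a pronoun, so Principle B applies: it must be free in its binding domain.
Binding domain of *him₆*: the embedded TP, whose subject is [Omar₃'s neighbor]₄.
*Daniel₁* c-commands the pronoun but from outside its binding domain, and is not c-commanded by it → coindexation permitted.
*Oliver₂* c-commands the pronoun but from outside its binding domain, and is not c-commanded by it → coindexation permitted.
*Omar₃* and the pronoun do not c-command one another → neither Principle B nor Principle C is at stake; coindexation permitted.
*[Omar₃'s neighbor]₄* c-commands the pronoun within its binding domain → coindexation would violate Principle B.
*Victor₅* and the pronoun do not c-command one another → neither Principle B nor Principle C is at stake; coindexation permitted.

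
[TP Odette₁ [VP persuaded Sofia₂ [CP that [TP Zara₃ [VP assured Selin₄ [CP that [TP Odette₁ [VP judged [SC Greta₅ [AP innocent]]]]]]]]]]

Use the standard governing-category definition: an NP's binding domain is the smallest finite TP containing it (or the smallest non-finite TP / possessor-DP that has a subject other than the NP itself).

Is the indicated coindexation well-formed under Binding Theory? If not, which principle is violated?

The two coindexed NPs are *Odette₁* (the lower occurrence) and *Odette₁* (the higher occurrence).
*Odette₁* (the lower occurrence) is an R-expression. Principle C requires it to be free everywhere.
*Odette₁* (the higher occurrence) c-commands it and carries the same index.
The R-expression is bound → Principle C violation.

Principle C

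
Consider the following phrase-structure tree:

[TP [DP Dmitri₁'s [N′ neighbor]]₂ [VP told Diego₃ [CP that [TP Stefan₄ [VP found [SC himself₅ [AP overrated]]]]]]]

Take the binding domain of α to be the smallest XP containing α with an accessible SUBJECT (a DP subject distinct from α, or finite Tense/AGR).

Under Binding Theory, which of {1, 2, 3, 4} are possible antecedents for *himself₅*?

*himself* is an anaphor, so Principle A applies: it must be bound in its binding domain.
Binding domain of *himself₅*: the embedded TP, whose subject is Stefan₄.
*Dmitri₁* does not c-command the anaphor → cannot bind it.
*[Dmitri₁'s neighbor]₂* c-commands the anaphor but is outside its binding domain → cannot satisfy Principle A.
*Diego₃* c-commands the anaphor but is outside its binding domain → cannot satisfy Principle A.
*Stefan₄* c-commands the anaphor within its binding domain → licit binder.

{4}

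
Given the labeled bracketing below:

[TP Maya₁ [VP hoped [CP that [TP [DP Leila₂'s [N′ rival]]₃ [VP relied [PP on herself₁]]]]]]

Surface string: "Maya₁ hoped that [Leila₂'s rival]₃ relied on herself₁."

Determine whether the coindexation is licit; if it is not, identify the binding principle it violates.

The two coindexed NPs are *Maya₁* and *herself₁*.
*herself₁* is an anaphor. Principle A requires it to be bound within its binding domain — the embedded TP, whose subject is [Leila₂'s rival]₃.
Within that domain it is c-commanded by *[Leila₂'s rival]₃*, which does not share its index.
*Maya₁* does c-command the anaphor, but from outside its binding domain.
The anaphor is unbound in its domain → Principle A violation.

Principle A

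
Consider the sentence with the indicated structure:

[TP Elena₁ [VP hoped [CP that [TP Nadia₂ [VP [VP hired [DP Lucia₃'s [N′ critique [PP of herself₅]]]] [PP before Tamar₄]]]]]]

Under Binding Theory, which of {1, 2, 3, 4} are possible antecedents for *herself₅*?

{3}

*herself* is an anaphor, so Principle A applies: it must be bound in its binding domain.
Binding domain of *herself₅*: the possessed DP, whose subject is Lucia₃.
*Elena₁* c-commands the anaphor but is outside its binding domain → cannot satisfy Principle A.
*Nadia₂* c-commands the anaphor but is outside its binding domain → cannot satisfy Principle A.
*Lucia₃* c-commands the anaphor within its binding domain → licit binder.
*Tamar₄* does not c-command the anaphor → cannot bind it.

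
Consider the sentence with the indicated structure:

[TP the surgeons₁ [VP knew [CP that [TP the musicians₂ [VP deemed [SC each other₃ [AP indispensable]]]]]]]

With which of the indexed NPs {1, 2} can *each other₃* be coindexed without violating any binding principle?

{2}

*each other* is an anaphor, so Principle A applies: it must be bound in its binding domain.
Binding domain of *each other₃*: the embedded TP, whose subject is the musicians₂.
*the surgeons₁* c-commands the anaphor but is outside its binding domain → cannot satisfy Principle A.
*the musicians₂* c-commands the anaphor within its binding domain → licit binder.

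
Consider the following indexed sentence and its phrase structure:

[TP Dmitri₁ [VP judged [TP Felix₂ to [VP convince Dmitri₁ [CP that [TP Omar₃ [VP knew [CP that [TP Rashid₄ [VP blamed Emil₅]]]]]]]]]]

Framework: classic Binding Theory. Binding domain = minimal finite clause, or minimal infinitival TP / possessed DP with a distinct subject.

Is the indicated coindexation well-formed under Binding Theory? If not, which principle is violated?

Principle C

The two coindexed NPs are *Dmitri₁* (the higher occurrence) and *Dmitri₁* (the lower occurrence).
*Dmitri₁* (the lower occurrence) is an R-expression. Principle C requires it to be free everywhere.
*Dmitri₁* (the higher occurrence) c-commands it and carries the same index.
The R-expression is bound → Principle C violation.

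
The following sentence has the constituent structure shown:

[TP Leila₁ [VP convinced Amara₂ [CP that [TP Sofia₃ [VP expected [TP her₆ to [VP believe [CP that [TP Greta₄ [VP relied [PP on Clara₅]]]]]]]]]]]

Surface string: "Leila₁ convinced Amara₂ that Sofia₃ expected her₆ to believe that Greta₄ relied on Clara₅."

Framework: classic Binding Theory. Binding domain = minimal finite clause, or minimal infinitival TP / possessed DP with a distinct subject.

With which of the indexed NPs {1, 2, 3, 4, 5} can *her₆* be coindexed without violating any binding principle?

{1, 2}

*her* is a pronoun, so Principle B applies: it must be free in its binding domain.
Binding domain of *her₆*: the embedded TP, whose subject is Sofia₃.
*Leila₁* c-commands the pronoun but from outside its binding domain, and is not c-commanded by it → coindexation permitted.
*Amara₂* c-commands the pronoun but from outside its binding domain, and is not c-commanded by it → coindexation permitted.
*Sofia₃* c-commands the pronoun within its binding domain → coindexation would violate Principle B.
*Greta₄*: the pronoun c-commands this R-expression → coindexation would violate Principle C on *Greta₄*.
*Clara₅*: the pronoun c-commands this R-expression → coindexation would violate Principle C on *Clara₅*.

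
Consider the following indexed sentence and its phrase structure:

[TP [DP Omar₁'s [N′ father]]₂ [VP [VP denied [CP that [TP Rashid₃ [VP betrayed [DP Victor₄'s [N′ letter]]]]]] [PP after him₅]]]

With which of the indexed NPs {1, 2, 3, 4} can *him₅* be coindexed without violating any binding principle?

{1, 3, 4}

*him* is a pronoun, so Principle B applies: it must be free in its binding domain.
Binding domain of *him₅*: the matrix TP, whose subject is [Omar₁'s father]₂.
*Omar₁* and the pronoun do not c-command one another → neither Principle B nor Principle C is at stake; coindexation permitted.
*[Omar₁'s father]₂* c-commands the pronoun within its binding domain → coindexation would violate Principle B.
*Rashid₃* and the pronoun do not c-command one another → neither Principle B nor Principle C is at stake; coindexation permitted.
*Victor₄* and the pronoun do not c-command one another → neither Principle B nor Principle C is at stake; coindexation permitted.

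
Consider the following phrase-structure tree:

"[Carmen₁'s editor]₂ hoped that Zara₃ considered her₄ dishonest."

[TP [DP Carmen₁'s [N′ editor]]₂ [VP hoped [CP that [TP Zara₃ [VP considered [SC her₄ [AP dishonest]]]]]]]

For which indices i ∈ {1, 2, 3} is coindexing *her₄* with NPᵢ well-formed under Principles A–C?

{1, 2}

*her* is a pronoun, so Principle B applies: it must be free in its binding domain.
Binding domain of *her₄*: the embedded TP, whose subject is Zara₃.
*Carmen₁* and the pronoun do not c-command one another → neither Principle B nor Principle C is at stake; coindexation permitted.
*[Carmen₁'s editor]₂* c-commands the pronoun but from outside its binding domain, and is not c-commanded by it → coindexation permitted.
*Zara₃* c-commands the pronoun within its binding domain → coindexation would violate Principle B.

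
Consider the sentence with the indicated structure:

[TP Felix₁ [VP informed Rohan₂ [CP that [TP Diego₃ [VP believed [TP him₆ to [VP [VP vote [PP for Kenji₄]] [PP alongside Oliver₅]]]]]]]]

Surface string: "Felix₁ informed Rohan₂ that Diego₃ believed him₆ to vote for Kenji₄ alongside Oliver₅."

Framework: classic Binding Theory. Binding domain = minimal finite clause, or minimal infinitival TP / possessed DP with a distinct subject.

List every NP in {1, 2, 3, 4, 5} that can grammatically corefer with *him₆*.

*him* is a pronoun, so Principle B applies: it must be free in its binding domain.
Binding domain of *him₆*: the embedded TP, whose subject is Diego₃.
*Felix₁* c-commands the pronoun but from outside its binding domain, and is not c-commanded by it → coindexation permitted.
*Rohan₂* c-commands the pronoun but from outside its binding domain, and is not c-commanded by it → coindexation permitted.
*Diego₃* c-commands the pronoun within its binding domain → coindexation would violate Principle B.
*Kenji₄*: the pronoun c-commands this R-expression → coindexation would violate Principle C on *Kenji₄*.
*Oliver₅*: the pronoun c-commands this R-expression → coindexation would violate Principle C on *Oliver₅*.

{1, 2}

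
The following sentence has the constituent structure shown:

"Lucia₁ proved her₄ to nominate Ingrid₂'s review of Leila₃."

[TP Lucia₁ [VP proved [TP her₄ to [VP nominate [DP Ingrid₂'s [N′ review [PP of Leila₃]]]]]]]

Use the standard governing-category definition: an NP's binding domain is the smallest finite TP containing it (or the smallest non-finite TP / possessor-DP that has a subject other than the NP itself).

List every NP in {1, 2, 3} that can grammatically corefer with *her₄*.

*her* is a pronoun, so Principle B applies: it must be free in its binding domain.
Binding domain of *her₄*: the matrix TP, whose subject is Lucia₁.
*Lucia₁* c-commands the pronoun within its binding domain → coindexation would violate Principle B.
*Ingrid₂*: the pronoun c-commands this R-expression → coindexation would violate Principle C on *Ingrid₂*.
*Leila₃*: the pronoun c-commands this R-expression → coindexation would violate Principle C on *Leila₃*.

none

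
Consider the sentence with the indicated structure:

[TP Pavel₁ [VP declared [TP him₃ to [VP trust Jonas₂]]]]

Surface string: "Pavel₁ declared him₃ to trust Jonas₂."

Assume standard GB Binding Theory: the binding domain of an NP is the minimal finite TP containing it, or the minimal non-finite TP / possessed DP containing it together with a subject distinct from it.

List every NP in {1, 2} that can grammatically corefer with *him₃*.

none

*him* is a pronoun, so Principle B applies: it must be free in its binding domain.
Binding domain of *him₃*: the matrix TP, whose subject is Pavel₁.
*Pavel₁* c-commands the pronoun within its binding domain → coindexation would violate Principle B.
*Jonas₂*: the pronoun c-commands this R-expression → coindexation would violate Principle C on *Jonas₂*.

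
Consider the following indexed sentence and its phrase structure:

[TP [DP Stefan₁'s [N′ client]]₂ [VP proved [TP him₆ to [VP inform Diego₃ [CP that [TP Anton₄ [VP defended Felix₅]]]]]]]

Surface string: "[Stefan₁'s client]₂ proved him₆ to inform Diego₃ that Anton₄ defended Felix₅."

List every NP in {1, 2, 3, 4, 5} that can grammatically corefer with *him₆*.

*him* is a pronoun, so Principle B applies: it must be free in its binding domain.
Binding domain of *him₆*: the matrix TP, whose subject is [Stefan₁'s client]₂.
*Stefan₁* and the pronoun do not c-command one another → neither Principle B nor Principle C is at stake; coindexation permitted.
*[Stefan₁'s client]₂* c-commands the pronoun within its binding domain → coindexation would violate Principle B.
*Diego₃*: the pronoun c-commands this R-expression → coindexation would violate Principle C on *Diego₃*.
*Anton₄*: the pronoun c-commands this R-expression → coindexation would violate Principle C on *Anton₄*.
*Felix₅*: the pronoun c-commands this R-expression → coindexation would violate Principle C on *Felix₅*.

{1}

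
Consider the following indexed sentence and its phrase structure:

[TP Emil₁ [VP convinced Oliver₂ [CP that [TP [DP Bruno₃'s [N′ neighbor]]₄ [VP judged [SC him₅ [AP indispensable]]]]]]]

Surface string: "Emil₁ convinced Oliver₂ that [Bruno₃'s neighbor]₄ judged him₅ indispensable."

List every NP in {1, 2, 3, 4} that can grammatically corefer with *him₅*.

*him* is a pronoun, so Principle B applies: it must be free in its binding domain.
Binding domain of *him₅*: the embedded TP, whose subject is [Bruno₃'s neighbor]₄.
*Emil₁* c-commands the pronoun but from outside its binding domain, and is not c-commanded by it → coindexation permitted.
*Oliver₂* c-commands the pronoun but from outside its binding domain, and is not c-commanded by it → coindexation permitted.
*Bruno₃* and the pronoun do not c-command one another → neither Principle B nor Principle C is at stake; coindexation permitted.
*[Bruno₃'s neighbor]₄* c-commands the pronoun within its binding domain → coindexation would violate Principle B.

{1, 2, 3}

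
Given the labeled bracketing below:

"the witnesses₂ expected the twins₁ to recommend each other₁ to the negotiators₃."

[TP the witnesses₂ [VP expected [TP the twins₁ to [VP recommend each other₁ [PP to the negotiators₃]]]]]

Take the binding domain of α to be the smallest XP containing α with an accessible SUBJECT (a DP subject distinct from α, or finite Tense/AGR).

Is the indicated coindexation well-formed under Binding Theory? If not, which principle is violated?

The two coindexed NPs are *the twins₁* and *each other₁*.
*each other₁* is an anaphor; its binding domain is the embedded TP, whose subject is the twins₁. *the twins₁* c-commands it within that domain and shares its index, so Principle A is satisfied.
*the twins₁* is an R-expression; *each other₁* does not c-command it, and no other NP shares its index, so Principle C is satisfied.
All principles are respected.

grammatical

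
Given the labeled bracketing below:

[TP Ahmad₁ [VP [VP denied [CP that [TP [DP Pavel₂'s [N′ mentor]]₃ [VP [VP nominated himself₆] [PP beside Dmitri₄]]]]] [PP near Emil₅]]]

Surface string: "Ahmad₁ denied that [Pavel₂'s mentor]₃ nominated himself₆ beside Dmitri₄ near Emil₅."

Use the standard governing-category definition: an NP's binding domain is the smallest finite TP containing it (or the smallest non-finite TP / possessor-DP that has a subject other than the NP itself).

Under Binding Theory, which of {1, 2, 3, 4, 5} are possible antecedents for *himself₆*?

{3}

*himself* is an anaphor, so Principle A applies: it must be bound in its binding domain.
Binding domain of *himself₆*: the embedded TP, whose subject is [Pavel₂'s mentor]₃.
*Ahmad₁* c-commands the anaphor but is outside its binding domain → cannot satisfy Principle A.
*Pavel₂* does not c-command the anaphor → cannot bind it.
*[Pavel₂'s mentor]₃* c-commands the anaphor within its binding domain → licit binder.
*Dmitri₄* does not c-command the anaphor → cannot bind it.
*Emil₅* does not c-command the anaphor → cannot bind it.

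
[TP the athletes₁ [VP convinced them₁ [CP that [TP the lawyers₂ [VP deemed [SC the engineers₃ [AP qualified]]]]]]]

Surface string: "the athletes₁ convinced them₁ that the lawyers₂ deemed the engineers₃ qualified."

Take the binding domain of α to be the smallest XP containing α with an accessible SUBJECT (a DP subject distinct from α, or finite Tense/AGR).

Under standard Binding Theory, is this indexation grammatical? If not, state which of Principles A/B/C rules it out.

The two coindexed NPs are *the athletes₁* and *them₁*.
*them₁* is a pronoun. Its binding domain is the matrix TP, whose subject is the athletes₁.
*the athletes₁* c-commands it within that domain and carries the same index.
The pronoun is locally bound → Principle B violation.

Principle B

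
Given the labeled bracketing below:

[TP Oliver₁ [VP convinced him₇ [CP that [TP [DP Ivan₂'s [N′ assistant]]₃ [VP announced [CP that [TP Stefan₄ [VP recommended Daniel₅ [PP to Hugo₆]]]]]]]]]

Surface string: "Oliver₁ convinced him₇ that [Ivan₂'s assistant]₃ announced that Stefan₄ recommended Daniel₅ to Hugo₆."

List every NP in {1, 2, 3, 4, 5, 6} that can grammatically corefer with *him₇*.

*him* is a pronoun, so Principle B applies: it must be free in its binding domain.
Binding domain of *him₇*: the matrix TP, whose subject is Oliver₁.
*Oliver₁* c-commands the pronoun within its binding domain → coindexation would violate Principle B.
*Ivan₂*: the pronoun c-commands this R-expression → coindexation would violate Principle C on *Ivan₂*.
*[Ivan₂'s assistant]₃*: the pronoun c-commands this R-expression → coindexation would violate Principle C on *[Ivan₂'s assistant]₃*.
*Stefan₄*: the pronoun c-commands this R-expression → coindexation would violate Principle C on *Stefan₄*.
*Daniel₅*: the pronoun c-commands this R-expression → coindexation would violate Principle C on *Daniel₅*.
*Hugo₆*: the pronoun c-commands this R-expression → coindexation would violate Principle C on *Hugo₆*.

none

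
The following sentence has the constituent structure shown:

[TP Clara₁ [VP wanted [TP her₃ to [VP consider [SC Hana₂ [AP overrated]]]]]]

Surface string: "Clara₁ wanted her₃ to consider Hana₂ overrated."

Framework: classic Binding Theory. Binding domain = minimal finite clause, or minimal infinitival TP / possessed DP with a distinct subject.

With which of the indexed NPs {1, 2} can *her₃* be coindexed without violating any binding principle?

none

*her* is a pronoun, so Principle B applies: it must be free in its binding domain.
Binding domain of *her₃*: the matrix TP, whose subject is Clara₁.
*Clara₁* c-commands the pronoun within its binding domain → coindexation would violate Principle B.
*Hana₂*: the pronoun c-commands this R-expression → coindexation would violate Principle C on *Hana₂*.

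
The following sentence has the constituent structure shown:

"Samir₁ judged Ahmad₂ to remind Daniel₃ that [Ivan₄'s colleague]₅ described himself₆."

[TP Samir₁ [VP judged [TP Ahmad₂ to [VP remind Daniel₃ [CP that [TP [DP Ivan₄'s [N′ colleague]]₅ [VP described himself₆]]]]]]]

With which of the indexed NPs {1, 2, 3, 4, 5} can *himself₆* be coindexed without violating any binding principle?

{5}

*himself* is an anaphor, so Principle A applies: it must be bound in its binding domain.
Binding domain of *himself₆*: the embedded TP, whose subject is [Ivan₄'s colleague]₅.
*Samir₁* c-commands the anaphor but is outside its binding domain → cannot satisfy Principle A.
*Ahmad₂* c-commands the anaphor but is outside its binding domain → cannot satisfy Principle A.
*Daniel₃* c-commands the anaphor but is outside its binding domain → cannot satisfy Principle A.
*Ivan₄* does not c-command the anaphor → cannot bind it.
*[Ivan₄'s colleague]₅* c-commands the anaphor within its binding domain → licit binder.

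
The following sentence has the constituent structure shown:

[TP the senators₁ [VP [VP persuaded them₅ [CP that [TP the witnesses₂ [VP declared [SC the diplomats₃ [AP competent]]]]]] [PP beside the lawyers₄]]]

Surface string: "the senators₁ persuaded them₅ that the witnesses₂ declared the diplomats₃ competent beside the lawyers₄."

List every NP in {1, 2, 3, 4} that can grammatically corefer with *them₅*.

{4}

*them* is a pronoun, so Principle B applies: it must be free in its binding domain.
Binding domain of *them₅*: the matrix TP, whose subject is the senators₁.
*the senators₁* c-commands the pronoun within its binding domain → coindexation would violate Principle B.
*the witnesses₂*: the pronoun c-commands this R-expression → coindexation would violate Principle C on *the witnesses₂*.
*the diplomats₃*: the pronoun c-commands this R-expression → coindexation would violate Principle C on *the diplomats₃*.
*the lawyers₄* and the pronoun do not c-command one another → neither Principle B nor Principle C is at stake; coindexation permitted.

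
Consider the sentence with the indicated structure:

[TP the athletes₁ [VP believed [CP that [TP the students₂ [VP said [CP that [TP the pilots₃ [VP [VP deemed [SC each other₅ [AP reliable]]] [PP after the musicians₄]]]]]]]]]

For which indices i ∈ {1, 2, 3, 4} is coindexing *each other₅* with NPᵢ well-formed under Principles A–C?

{3}

*each other* is an anaphor, so Principle A applies: it must be bound in its binding domain.
Binding domain of *each other₅*: the embedded TP, whose subject is the pilots₃.
*the athletes₁* c-commands the anaphor but is outside its binding domain → cannot satisfy Principle A.
*the students₂* c-commands the anaphor but is outside its binding domain → cannot satisfy Principle A.
*the pilots₃* c-commands the anaphor within its binding domain → licit binder.
*the musicians₄* does not c-command the anaphor → cannot bind it.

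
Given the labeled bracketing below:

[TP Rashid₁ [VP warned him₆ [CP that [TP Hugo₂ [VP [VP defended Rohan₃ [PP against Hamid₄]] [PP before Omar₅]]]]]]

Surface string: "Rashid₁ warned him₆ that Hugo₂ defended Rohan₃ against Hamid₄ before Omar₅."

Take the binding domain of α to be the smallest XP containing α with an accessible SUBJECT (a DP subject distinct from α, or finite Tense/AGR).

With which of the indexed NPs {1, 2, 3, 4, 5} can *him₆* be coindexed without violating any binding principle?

none

*him* is a pronoun, so Principle B applies: it must be free in its binding domain.
Binding domain of *him₆*: the matrix TP, whose subject is Rashid₁.
*Rashid₁* c-commands the pronoun within its binding domain → coindexation would violate Principle B.
*Hugo₂*: the pronoun c-commands this R-expression → coindexation would violate Principle C on *Hugo₂*.
*Rohan₃*: the pronoun c-commands this R-expression → coindexation would violate Principle C on *Rohan₃*.
*Hamid₄*: the pronoun c-commands this R-expression → coindexation would violate Principle C on *Hamid₄*.
*Omar₅*: the pronoun c-commands this R-expression → coindexation would violate Principle C on *Omar₅*.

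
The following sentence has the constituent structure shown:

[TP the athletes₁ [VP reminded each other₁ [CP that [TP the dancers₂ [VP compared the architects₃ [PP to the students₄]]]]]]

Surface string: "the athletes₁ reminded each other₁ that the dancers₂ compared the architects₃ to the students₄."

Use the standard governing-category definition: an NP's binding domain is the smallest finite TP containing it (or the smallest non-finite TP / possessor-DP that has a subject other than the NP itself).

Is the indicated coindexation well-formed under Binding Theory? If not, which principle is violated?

The two coindexed NPs are *the athletes₁* and *each other₁*.
*each other₁* is an anaphor; its binding domain is the matrix TP, whose subject is the athletes₁. *the athletes₁* c-commands it within that domain and shares its index, so Principle A is satisfied.
*the athletes₁* is an R-expression; *each other₁* does not c-command it, and no other NP shares its index, so Principle C is satisfied.
All principles are respected.

grammatical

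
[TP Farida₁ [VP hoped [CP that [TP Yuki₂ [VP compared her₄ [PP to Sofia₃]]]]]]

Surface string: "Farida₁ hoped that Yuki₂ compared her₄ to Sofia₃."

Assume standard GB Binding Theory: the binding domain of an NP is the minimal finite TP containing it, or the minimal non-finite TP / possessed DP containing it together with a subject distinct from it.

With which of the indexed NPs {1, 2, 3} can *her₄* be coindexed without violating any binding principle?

*her* is a pronoun, so Principle B applies: it must be free in its binding domain.
Binding domain of *her₄*: the embedded TP, whose subject is Yuki₂.
*Farida₁* c-commands the pronoun but from outside its binding domain, and is not c-commanded by it → coindexation permitted.
*Yuki₂* c-commands the pronoun within its binding domain → coindexation would violate Principle B.
*Sofia₃*: the pronoun c-commands this R-expression → coindexation would violate Principle C on *Sofia₃*.

{1}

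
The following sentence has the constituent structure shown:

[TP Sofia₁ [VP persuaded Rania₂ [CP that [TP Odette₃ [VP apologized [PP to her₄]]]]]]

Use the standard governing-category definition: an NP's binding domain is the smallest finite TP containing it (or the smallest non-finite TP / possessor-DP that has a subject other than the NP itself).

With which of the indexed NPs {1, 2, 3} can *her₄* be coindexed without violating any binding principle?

{1, 2}

*her* is a pronoun, so Principle B applies: it must be free in its binding domain.
Binding domain of *her₄*: the embedded TP, whose subject is Odette₃.
*Sofia₁* c-commands the pronoun but from outside its binding domain, and is not c-commanded by it → coindexation permitted.
*Rania₂* c-commands the pronoun but from outside its binding domain, and is not c-commanded by it → coindexation permitted.
*Odette₃* c-commands the pronoun within its binding domain → coindexation would violate Principle B.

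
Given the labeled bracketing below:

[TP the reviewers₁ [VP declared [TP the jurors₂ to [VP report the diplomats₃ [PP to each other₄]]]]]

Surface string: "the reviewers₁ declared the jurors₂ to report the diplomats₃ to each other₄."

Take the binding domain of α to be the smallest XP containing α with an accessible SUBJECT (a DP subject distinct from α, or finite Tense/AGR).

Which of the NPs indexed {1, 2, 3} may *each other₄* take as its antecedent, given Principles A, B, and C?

{2, 3}

*each other* is an anaphor, so Principle A applies: it must be bound in its binding domain.
Binding domain of *each other₄*: the embedded TP, whose subject is the jurors₂.
*the reviewers₁* c-commands the anaphor but is outside its binding domain → cannot satisfy Principle A.
*the jurors₂* c-commands the anaphor within its binding domain → licit binder.
*the diplomats₃* c-commands the anaphor within its binding domain → licit binder.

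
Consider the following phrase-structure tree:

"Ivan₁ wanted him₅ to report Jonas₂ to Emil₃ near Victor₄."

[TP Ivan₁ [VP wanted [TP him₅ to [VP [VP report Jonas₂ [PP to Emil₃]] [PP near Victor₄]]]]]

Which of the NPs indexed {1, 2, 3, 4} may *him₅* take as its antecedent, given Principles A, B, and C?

*him* is a pronoun, so Principle B applies: it must be free in its binding domain.
Binding domain of *him₅*: the matrix TP, whose subject is Ivan₁.
*Ivan₁* c-commands the pronoun within its binding domain → coindexation would violate Principle B.
*Jonas₂*: the pronoun c-commands this R-expression → coindexation would violate Principle C on *Jonas₂*.
*Emil₃*: the pronoun c-commands this R-expression → coindexation would violate Principle C on *Emil₃*.
*Victor₄*: the pronoun c-commands this R-expression → coindexation would violate Principle C on *Victor₄*.

none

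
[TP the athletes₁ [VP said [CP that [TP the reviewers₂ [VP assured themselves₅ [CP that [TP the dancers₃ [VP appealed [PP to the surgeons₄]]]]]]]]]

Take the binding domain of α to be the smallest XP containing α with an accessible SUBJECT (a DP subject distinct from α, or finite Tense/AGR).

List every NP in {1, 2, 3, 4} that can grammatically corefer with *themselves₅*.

*themselves* is an anaphor, so Principle A applies: it must be bound in its binding domain.
Binding domain of *themselves₅*: the embedded TP, whose subject is the reviewers₂.
*the athletes₁* c-commands the anaphor but is outside its binding domain → cannot satisfy Principle A.
*the reviewers₂* c-commands the anaphor within its binding domain → licit binder.
*the dancers₃* does not c-command the anaphor → cannot bind it.
*the surgeons₄* does not c-command the anaphor → cannot bind it.

{2}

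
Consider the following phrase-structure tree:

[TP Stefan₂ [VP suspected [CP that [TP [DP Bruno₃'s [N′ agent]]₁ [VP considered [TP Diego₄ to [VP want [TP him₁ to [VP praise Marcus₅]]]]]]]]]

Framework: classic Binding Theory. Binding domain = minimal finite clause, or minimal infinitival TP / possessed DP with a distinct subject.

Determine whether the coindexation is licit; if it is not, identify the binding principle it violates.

The two coindexed NPs are *[Bruno₃'s agent]₁* and *him₁*.
*him₁* is a pronoun; its binding domain is the embedded TP, whose subject is Diego₄. Within that domain it is c-commanded only by *Diego₄*, which carries a different index — the pronoun is free locally, so Principle B holds.
*[Bruno₃'s agent]₁* is an R-expression; *him₁* does not c-command it, and no other NP shares its index, so Principle C is satisfied.
All principles are respected.

grammatical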